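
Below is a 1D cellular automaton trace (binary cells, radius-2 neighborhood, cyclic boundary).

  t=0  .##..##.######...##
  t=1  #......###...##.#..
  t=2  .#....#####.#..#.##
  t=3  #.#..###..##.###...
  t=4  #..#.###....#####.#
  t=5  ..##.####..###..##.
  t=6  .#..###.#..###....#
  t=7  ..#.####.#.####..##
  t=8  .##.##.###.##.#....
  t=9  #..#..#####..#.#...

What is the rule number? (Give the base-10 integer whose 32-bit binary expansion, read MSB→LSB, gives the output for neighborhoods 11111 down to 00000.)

1034208172

  nb #####: next=.  (t=0,i=10, bit31=0)
  nb ####.: next=.  (t=0,i=12, bit30=0)
  nb ###.#: next=#  (t=2,i=10, bit29=1)
  nb ###..: next=#  (t=0,i=13, bit28=1)
  nb ##.##: next=#  (t=0,i=0, bit27=1)
  nb ##.#.: next=#  (t=1,i=15, bit26=1)
  nb ##..#: next=.  (t=0,i=3, bit25=0)
  nb ##...: next=#  (t=0,i=14, bit24=1)
  nb #.###: next=#  (t=0,i=8, bit23=1)
  nb #.##.: next=.  (t=0,i=1, bit22=0)
  nb #.#.#: next=#  (t=7,i=9, bit21=1)
  nb #.#..: next=.  (t=1,i=16, bit20=0)
  nb #..##: next=.  (t=0,i=4, bit19=0)
  nb #..#.: next=#  (t=1,i=18, bit18=1)
  nb #...#: next=.  (t=0,i=15, bit17=0)
  nb #....: next=.  (t=1,i=2, bit16=0)
  nb .####: next=#  (t=0,i=9, bit15=1)
  nb .###.: next=#  (t=1,i=8, bit14=1)
  nb .##.#: next=.  (t=0,i=6, bit13=0)
  nb .##..: next=.  (t=0,i=2, bit12=0)
  nb .#.##: next=.  (t=2,i=16, bit11=0)
  nb .#.#.: next=.  (t=3,i=1, bit10=0)
  nb .#..#: next=#  (t=1,i=17, bit9=1)
  nb .#...: next=#  (t=1,i=1, bit8=1)
  nb ..###: next=#  (t=1,i=7, bit7=1)
  nb ..##.: next=.  (t=0,i=5, bit6=0)
  nb ..#.#: next=#  (t=2,i=15, bit5=1)
  nb ..#..: next=.  (t=1,i=0, bit4=0)
  nb ...##: next=#  (t=0,i=16, bit3=1)
  nb ...#.: next=#  (t=3,i=18, bit2=1)
  nb ....#: next=.  (t=1,i=5, bit1=0)
  nb .....: next=.  (t=1,i=3, bit0=0)
  bits 00111101101001001100001110101100 = 1034208172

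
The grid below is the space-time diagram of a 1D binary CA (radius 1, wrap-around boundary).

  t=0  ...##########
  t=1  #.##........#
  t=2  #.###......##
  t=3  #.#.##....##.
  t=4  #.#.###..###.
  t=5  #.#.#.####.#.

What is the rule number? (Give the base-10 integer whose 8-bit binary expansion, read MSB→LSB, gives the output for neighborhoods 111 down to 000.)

94

  [7] ### => .  t=0,i=4
  [6] ##. => #  t=0,i=12
  [5] #.# => .  t=1,i=1
  [4] #.. => #  t=0,i=0
  [3] .## => #  t=0,i=3
  [2] .#. => #  t=3,i=0
  [1] ..# => #  t=0,i=2
  [0] ... => .  t=0,i=1
  bits 01011110 = 94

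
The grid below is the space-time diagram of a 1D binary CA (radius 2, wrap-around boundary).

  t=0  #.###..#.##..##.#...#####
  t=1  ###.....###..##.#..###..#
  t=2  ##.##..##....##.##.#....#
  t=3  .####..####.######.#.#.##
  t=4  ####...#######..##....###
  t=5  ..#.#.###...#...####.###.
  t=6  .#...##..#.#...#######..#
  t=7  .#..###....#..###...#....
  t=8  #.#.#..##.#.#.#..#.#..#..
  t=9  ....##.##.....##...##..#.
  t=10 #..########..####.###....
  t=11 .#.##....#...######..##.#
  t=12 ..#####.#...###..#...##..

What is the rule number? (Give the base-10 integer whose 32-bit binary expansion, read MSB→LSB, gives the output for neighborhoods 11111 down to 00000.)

1775352524

  ##### -> .   bit 31 = 0  t=0,i=22
  ####. -> #   bit 30 = 1  t=0,i=24
  ###.# -> #   bit 29 = 1  t=0,i=0
  ###.. -> .   bit 28 = 0  t=0,i=4
  ##.## -> #   bit 27 = 1  t=0,i=1
  ##.#. -> .   bit 26 = 0  t=0,i=15
  ##..# -> .   bit 25 = 0  t=0,i=5
  ##... -> #   bit 24 = 1  t=1,i=3
  #.### -> #   bit 23 = 1  t=0,i=2
  #.##. -> #   bit 22 = 1  t=0,i=9
  #.#.# -> .   bit 21 = 0  t=3,i=19
  #.#.. -> #   bit 20 = 1  t=0,i=16
  #..## -> .   bit 19 = 0  t=0,i=12
  #..#. -> .   bit 18 = 0  t=0,i=6
  #...# -> .   bit 17 = 0  t=0,i=18
  #.... -> #   bit 16 = 1  t=1,i=4
  .#### -> #   bit 15 = 1  t=0,i=21
  .###. -> .   bit 14 = 0  t=0,i=3
  .##.# -> #   bit 13 = 1  t=0,i=14
  .##.. -> #   bit 12 = 1  t=0,i=10
  .#.## -> #   bit 11 = 1  t=0,i=8
  .#.#. -> .   bit 10 = 0  t=3,i=20
  .#..# -> #   bit 9 = 1  t=1,i=17
  .#... -> .   bit 8 = 0  t=0,i=17
  ..### -> #   bit 7 = 1  t=0,i=20
  ..##. -> #   bit 6 = 1  t=0,i=13
  ..#.# -> .   bit 5 = 0  t=0,i=7
  ..#.. -> .   bit 4 = 0  t=5,i=12
  ...## -> #   bit 3 = 1  t=0,i=19
  ...#. -> #   bit 2 = 1  t=5,i=1
  ....# -> .   bit 1 = 0  t=1,i=6
  ..... -> .   bit 0 = 0  t=1,i=5
  bits 01101001110100011011101011001100 = 1775352524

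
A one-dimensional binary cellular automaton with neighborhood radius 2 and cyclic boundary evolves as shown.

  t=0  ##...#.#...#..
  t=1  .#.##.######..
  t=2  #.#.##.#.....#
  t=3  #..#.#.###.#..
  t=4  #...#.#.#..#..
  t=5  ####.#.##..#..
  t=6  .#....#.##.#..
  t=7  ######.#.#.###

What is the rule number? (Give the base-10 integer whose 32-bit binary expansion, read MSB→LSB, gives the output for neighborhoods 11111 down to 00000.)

169082134

  [31] ##### => .  t=1,i=8
  [30] ####. => .  t=1,i=10
  [29] ###.# => .  t=3,i=9
  [28] ###.. => .  t=1,i=11
  [27] ##.## => #  t=1,i=5
  [26] ##.#. => .  t=2,i=1
  [25] ##..# => #  t=5,i=9
  [24] ##... => .  t=0,i=2
  [23] #.### => .  t=1,i=6
  [22] #.##. => .  t=1,i=3
  [21] #.#.# => .  t=2,i=2
  [20] #.#.. => #  t=0,i=7
  [19] #..## => .  t=0,i=13
  [18] #..#. => .  t=3,i=2
  [17] #...# => #  t=0,i=3
  [16] #.... => #  t=2,i=9
  [15] .#### => #  t=1,i=7
  [14] .###. => #  t=3,i=8
  [13] .##.# => #  t=1,i=4
  [12] .##.. => #  t=0,i=1
  [11] .#.## => #  t=1,i=2
  [10] .#.#. => #  t=0,i=6
  [9] .#..# => .  t=0,i=12
  [8] .#... => #  t=0,i=8
  [7] ..### => .  t=5,i=0
  [6] ..##. => .  t=0,i=0
  [5] ..#.# => .  t=0,i=5
  [4] ..#.. => #  t=0,i=11
  [3] ...## => .  t=2,i=12
  [2] ...#. => #  t=0,i=4
  [1] ....# => #  t=2,i=11
  [0] ..... => .  t=2,i=10
  bits 00001010000100111111110100010110 = 169082134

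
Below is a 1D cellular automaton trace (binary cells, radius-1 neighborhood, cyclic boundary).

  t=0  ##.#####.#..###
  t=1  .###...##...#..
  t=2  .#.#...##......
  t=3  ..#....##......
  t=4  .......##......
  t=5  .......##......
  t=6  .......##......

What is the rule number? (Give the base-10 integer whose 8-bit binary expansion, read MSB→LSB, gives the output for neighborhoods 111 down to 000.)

104

  ###|.  b7=0 t=0,i=0
  ##.|#  b6=1 t=0,i=1
  #.#|#  b5=1 t=0,i=2
  #..|.  b4=0 t=0,i=10
  .##|#  b3=1 t=0,i=3
  .#.|.  b2=0 t=0,i=9
  ..#|.  b1=0 t=0,i=11
  ...|.  b0=0 t=1,i=5
  bits 01101000 = 104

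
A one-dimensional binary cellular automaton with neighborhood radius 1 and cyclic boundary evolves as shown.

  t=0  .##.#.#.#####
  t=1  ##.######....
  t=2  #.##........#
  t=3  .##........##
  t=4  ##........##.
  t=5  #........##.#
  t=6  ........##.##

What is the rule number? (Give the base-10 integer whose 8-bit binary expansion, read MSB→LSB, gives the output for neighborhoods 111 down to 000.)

46

  nb ###: next=.  (t=0,i=9, bit7=0)
  nb ##.: next=.  (t=0,i=2, bit6=0)
  nb #.#: next=#  (t=0,i=0, bit5=1)
  nb #..: next=.  (t=1,i=9, bit4=0)
  nb .##: next=#  (t=0,i=1, bit3=1)
  nb .#.: next=#  (t=0,i=4, bit2=1)
  nb ..#: next=#  (t=1,i=12, bit1=1)
  nb ...: next=.  (t=1,i=10, bit0=0)
  bits 00101110 = 46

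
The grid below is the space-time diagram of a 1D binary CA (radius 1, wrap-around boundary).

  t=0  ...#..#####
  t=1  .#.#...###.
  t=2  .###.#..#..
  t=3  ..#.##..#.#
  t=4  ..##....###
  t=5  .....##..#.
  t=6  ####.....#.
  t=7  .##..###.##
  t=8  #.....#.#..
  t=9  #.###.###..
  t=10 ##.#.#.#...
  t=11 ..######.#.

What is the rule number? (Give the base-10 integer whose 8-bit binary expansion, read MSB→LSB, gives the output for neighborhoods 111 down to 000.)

165

  [7] ### => #  t=0,i=7
  [6] ##. => .  t=0,i=10
  [5] #.# => #  t=1,i=2
  [4] #.. => .  t=0,i=0
  [3] .## => .  t=0,i=6
  [2] .#. => #  t=0,i=3
  [1] ..# => .  t=0,i=2
  [0] ... => #  t=0,i=1
  bits 10100101 = 165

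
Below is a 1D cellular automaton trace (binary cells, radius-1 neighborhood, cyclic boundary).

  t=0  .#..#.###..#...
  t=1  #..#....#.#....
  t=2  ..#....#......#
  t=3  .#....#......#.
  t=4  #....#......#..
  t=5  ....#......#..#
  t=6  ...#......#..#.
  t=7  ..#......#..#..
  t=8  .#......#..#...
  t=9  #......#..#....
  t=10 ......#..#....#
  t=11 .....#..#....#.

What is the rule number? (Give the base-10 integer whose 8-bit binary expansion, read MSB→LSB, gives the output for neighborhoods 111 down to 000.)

  ###|.  b7=0 t=0,i=7
  ##.|#  b6=1 t=0,i=8
  #.#|.  b5=0 t=0,i=5
  #..|.  b4=0 t=0,i=2
  .##|.  b3=0 t=0,i=6
  .#.|.  b2=0 t=0,i=1
  ..#|#  b1=1 t=0,i=0
  ...|.  b0=0 t=0,i=13
  bits 01000010 = 66

66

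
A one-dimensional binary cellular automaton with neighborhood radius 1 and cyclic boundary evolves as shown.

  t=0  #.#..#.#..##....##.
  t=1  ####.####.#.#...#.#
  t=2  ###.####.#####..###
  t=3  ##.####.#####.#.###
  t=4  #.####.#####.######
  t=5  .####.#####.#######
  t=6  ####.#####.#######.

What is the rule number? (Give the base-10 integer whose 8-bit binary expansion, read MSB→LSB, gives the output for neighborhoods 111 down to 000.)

  ###|#  b7=1 t=1,i=0
  ##.|.  b6=0 t=0,i=11
  #.#|#  b5=1 t=0,i=1
  #..|#  b4=1 t=0,i=3
  .##|#  b3=1 t=0,i=10
  .#.|#  b2=1 t=0,i=0
  ..#|.  b1=0 t=0,i=4
  ...|.  b0=0 t=0,i=13
  bits 10111100 = 188

188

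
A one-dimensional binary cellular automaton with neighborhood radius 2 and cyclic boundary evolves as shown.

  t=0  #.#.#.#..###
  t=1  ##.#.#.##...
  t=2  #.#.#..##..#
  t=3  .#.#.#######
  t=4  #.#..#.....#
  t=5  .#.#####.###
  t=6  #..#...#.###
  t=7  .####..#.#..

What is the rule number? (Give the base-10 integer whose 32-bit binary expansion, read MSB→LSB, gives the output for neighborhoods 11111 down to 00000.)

  #####|.  b31=0 t=3,i=7
  ####.|.  b30=0 t=0,i=11
  ###.#|#  b29=1 t=0,i=0
  ###..|.  b28=0 t=6,i=0
  ##.##|.  b27=0 t=5,i=8
  ##.#.|#  b26=1 t=0,i=1
  ##..#|#  b25=1 t=2,i=9
  ##...|.  b24=0 t=1,i=9
  #.###|#  b23=1 t=3,i=5
  #.##.|#  b22=1 t=1,i=7
  #.#.#|.  b21=0 t=0,i=2
  #.#..|.  b20=0 t=0,i=6
  #..##|#  b19=1 t=0,i=8
  #..#.|#  b18=1 t=4,i=4
  #...#|.  b17=0 t=1,i=10
  #....|#  b16=1 t=4,i=7
  .####|.  b15=0 t=0,i=10
  .###.|#  b14=1 t=5,i=10
  .##.#|.  b13=0 t=1,i=1
  .##..|#  b12=1 t=1,i=8
  .#.##|.  b11=0 t=1,i=6
  .#.#.|#  b10=1 t=0,i=3
  .#..#|#  b9=1 t=0,i=7
  .#...|#  b8=1 t=4,i=6
  ..###|.  b7=0 t=0,i=9
  ..##.|#  b6=1 t=1,i=0
  ..#.#|#  b5=1 t=6,i=7
  ..#..|#  b4=1 t=4,i=5
  ...##|#  b3=1 t=1,i=11
  ...#.|.  b2=0 t=6,i=6
  ....#|#  b1=1 t=4,i=9
  .....|.  b0=0 t=4,i=8
  bits 00100110110011010101011101111010 = 650991482

650991482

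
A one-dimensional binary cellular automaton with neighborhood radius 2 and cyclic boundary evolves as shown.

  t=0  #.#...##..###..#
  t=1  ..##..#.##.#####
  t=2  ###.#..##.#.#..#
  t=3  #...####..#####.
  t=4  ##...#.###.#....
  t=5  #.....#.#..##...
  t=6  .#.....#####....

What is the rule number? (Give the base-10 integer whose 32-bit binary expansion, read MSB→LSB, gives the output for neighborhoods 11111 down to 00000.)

444124992

  #####|.  b31=0 t=1,i=13
  ####.|.  b30=0 t=1,i=14
  ###.#|.  b29=0 t=2,i=2
  ###..|#  b28=1 t=0,i=12
  ##.##|#  b27=1 t=1,i=10
  ##.#.|.  b26=0 t=0,i=1
  ##..#|#  b25=1 t=0,i=8
  ##...|.  b24=0 t=4,i=2
  #.###|.  b23=0 t=1,i=11
  #.##.|#  b22=1 t=1,i=8
  #.#.#|#  b21=1 t=2,i=10
  #.#..|#  b20=1 t=0,i=2
  #..##|#  b19=1 t=0,i=9
  #..#.|.  b18=0 t=1,i=5
  #...#|.  b17=0 t=0,i=4
  #....|.  b16=0 t=4,i=13
  .####|#  b15=1 t=1,i=12
  .###.|#  b14=1 t=0,i=11
  .##.#|.  b13=0 t=0,i=0
  .##..|.  b12=0 t=0,i=7
  .#.##|#  b11=1 t=1,i=7
  .#.#.|#  b10=1 t=2,i=11
  .#..#|#  b9=1 t=2,i=5
  .#...|#  b8=1 t=0,i=3
  ..###|.  b7=0 t=0,i=10
  ..##.|#  b6=1 t=0,i=6
  ..#.#|.  b5=0 t=1,i=6
  ..#..|.  b4=0 t=5,i=0
  ...##|.  b3=0 t=0,i=5
  ...#.|.  b2=0 t=4,i=4
  ....#|.  b1=0 t=4,i=14
  .....|.  b0=0 t=5,i=3
  bits 00011010011110001100111101000000 = 444124992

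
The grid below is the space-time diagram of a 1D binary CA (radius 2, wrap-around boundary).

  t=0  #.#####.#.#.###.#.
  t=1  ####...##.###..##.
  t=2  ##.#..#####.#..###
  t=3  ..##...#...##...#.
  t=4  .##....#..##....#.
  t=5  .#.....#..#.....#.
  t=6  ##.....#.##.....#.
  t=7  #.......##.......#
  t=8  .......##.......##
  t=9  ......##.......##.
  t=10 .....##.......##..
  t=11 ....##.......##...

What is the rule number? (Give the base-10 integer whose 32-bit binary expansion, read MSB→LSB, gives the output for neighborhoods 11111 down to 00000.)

485795928

  nb #####: next=.  (t=0,i=4, bit31=0)
  nb ####.: next=.  (t=0,i=5, bit30=0)
  nb ###.#: next=.  (t=0,i=6, bit29=0)
  nb ###..: next=#  (t=1,i=3, bit28=1)
  nb ##.##: next=#  (t=1,i=9, bit27=1)
  nb ##.#.: next=#  (t=0,i=7, bit26=1)
  nb ##..#: next=.  (t=1,i=13, bit25=0)
  nb ##...: next=.  (t=1,i=4, bit24=0)
  nb #.###: next=#  (t=0,i=2, bit23=1)
  nb #.##.: next=#  (t=6,i=0, bit22=1)
  nb #.#.#: next=#  (t=0,i=0, bit21=1)
  nb #.#..: next=#  (t=2,i=3, bit20=1)
  nb #..##: next=.  (t=1,i=14, bit19=0)
  nb #..#.: next=#  (t=5,i=0, bit18=1)
  nb #...#: next=.  (t=1,i=5, bit17=0)
  nb #....: next=.  (t=4,i=4, bit16=0)
  nb .####: next=#  (t=0,i=3, bit15=1)
  nb .###.: next=.  (t=0,i=13, bit14=0)
  nb .##.#: next=#  (t=1,i=8, bit13=1)
  nb .##..: next=.  (t=3,i=3, bit12=0)
  nb .#.##: next=#  (t=0,i=1, bit11=1)
  nb .#.#.: next=.  (t=0,i=9, bit10=0)
  nb .#..#: next=.  (t=2,i=4, bit9=0)
  nb .#...: next=.  (t=3,i=8, bit8=0)
  nb ..###: next=.  (t=2,i=6, bit7=0)
  nb ..##.: next=#  (t=1,i=7, bit6=1)
  nb ..#.#: next=.  (t=6,i=7, bit5=0)
  nb ..#..: next=#  (t=3,i=7, bit4=1)
  nb ...##: next=#  (t=1,i=6, bit3=1)
  nb ...#.: next=.  (t=3,i=6, bit2=0)
  nb ....#: next=.  (t=4,i=5, bit1=0)
  nb .....: next=.  (t=5,i=4, bit0=0)
  bits 00011100111101001010100001011000 = 485795928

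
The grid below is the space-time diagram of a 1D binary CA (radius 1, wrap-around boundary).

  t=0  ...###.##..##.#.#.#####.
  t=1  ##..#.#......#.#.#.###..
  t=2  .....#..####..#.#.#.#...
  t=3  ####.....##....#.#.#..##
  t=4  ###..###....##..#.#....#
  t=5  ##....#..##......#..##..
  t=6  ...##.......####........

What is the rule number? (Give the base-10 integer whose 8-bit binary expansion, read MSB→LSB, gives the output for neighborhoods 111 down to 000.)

  ###|#  b7=1 t=0,i=4
  ##.|.  b6=0 t=0,i=5
  #.#|#  b5=1 t=0,i=6
  #..|.  b4=0 t=0,i=9
  .##|.  b3=0 t=0,i=3
  .#.|.  b2=0 t=0,i=14
  ..#|.  b1=0 t=0,i=2
  ...|#  b0=1 t=0,i=0
  bits 10100001 = 161

161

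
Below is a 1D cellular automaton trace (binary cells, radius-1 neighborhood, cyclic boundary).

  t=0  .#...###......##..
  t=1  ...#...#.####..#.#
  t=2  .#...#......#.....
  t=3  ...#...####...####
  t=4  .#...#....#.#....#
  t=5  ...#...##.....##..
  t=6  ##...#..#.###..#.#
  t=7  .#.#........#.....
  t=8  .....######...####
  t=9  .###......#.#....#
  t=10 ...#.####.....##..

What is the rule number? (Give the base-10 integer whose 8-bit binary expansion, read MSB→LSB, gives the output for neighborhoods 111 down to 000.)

  nb ###: next=.  (t=0,i=6, bit7=0)
  nb ##.: next=#  (t=0,i=7, bit6=1)
  nb #.#: next=.  (t=1,i=8, bit5=0)
  nb #..: next=.  (t=0,i=2, bit4=0)
  nb .##: next=.  (t=0,i=5, bit3=0)
  nb .#.: next=.  (t=0,i=1, bit2=0)
  nb ..#: next=.  (t=0,i=0, bit1=0)
  nb ...: next=#  (t=0,i=3, bit0=1)
  bits 01000001 = 65

65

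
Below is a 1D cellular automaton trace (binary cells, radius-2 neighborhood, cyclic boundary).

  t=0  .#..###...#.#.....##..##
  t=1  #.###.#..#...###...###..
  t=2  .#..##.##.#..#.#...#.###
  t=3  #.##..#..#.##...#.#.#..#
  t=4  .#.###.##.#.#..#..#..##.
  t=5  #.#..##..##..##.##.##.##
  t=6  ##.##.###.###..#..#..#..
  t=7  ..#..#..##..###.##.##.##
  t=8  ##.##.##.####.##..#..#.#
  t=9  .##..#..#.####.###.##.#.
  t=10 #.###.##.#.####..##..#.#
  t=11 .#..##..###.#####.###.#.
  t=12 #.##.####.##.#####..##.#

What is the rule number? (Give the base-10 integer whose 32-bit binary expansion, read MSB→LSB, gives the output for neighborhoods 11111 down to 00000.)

  [31] ##### => #  t=11,i=14
  [30] ####. => #  t=8,i=11
  [29] ###.# => #  t=1,i=4
  [28] ###.. => #  t=0,i=6
  [27] ##.## => #  t=2,i=6
  [26] ##.#. => #  t=0,i=0
  [25] ##..# => #  t=0,i=20
  [24] ##... => .  t=0,i=7
  [23] #.### => .  t=1,i=2
  [22] #.##. => .  t=2,i=7
  [21] #.#.# => #  t=3,i=18
  [20] #.#.. => .  t=0,i=1
  [19] #..## => #  t=0,i=3
  [18] #..#. => #  t=1,i=8
  [17] #...# => .  t=0,i=8
  [16] #.... => #  t=0,i=14
  [15] .#### => #  t=8,i=10
  [14] .###. => .  t=0,i=5
  [13] .##.# => .  t=0,i=23
  [12] .##.. => #  t=0,i=19
  [11] .#.## => #  t=1,i=1
  [10] .#.#. => .  t=0,i=11
  [9] .#..# => #  t=0,i=2
  [8] .#... => #  t=0,i=13
  [7] ..### => #  t=0,i=4
  [6] ..##. => .  t=0,i=18
  [5] ..#.# => .  t=0,i=10
  [4] ..#.. => .  t=1,i=9
  [3] ...## => .  t=0,i=17
  [2] ...#. => #  t=0,i=9
  [1] ....# => .  t=0,i=16
  [0] ..... => #  t=0,i=15
  bits 11111110001011011001101110000101 = 4264401797

4264401797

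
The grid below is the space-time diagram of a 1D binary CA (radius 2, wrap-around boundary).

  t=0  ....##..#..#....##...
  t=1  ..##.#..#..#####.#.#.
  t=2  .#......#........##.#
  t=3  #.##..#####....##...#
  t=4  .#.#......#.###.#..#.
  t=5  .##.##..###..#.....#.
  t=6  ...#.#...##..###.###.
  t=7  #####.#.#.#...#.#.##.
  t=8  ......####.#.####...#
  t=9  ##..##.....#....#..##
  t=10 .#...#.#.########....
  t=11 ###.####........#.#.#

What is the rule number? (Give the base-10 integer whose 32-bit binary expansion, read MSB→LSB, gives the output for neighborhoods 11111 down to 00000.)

  nb #####: next=.  (t=1,i=13, bit31=0)
  nb ####.: next=.  (t=1,i=14, bit30=0)
  nb ###.#: next=.  (t=1,i=15, bit29=0)
  nb ###..: next=#  (t=3,i=10, bit28=1)
  nb ##.##: next=#  (t=3,i=1, bit27=1)
  nb ##.#.: next=.  (t=1,i=4, bit26=0)
  nb ##..#: next=.  (t=0,i=6, bit25=0)
  nb ##...: next=.  (t=0,i=18, bit24=0)
  nb #.###: next=.  (t=4,i=12, bit23=0)
  nb #.##.: next=.  (t=3,i=2, bit22=0)
  nb #.#.#: next=#  (t=1,i=17, bit21=1)
  nb #.#..: next=.  (t=1,i=5, bit20=0)
  nb #..##: next=.  (t=1,i=10, bit19=0)
  nb #..#.: next=.  (t=0,i=7, bit18=0)
  nb #...#: next=.  (t=1,i=0, bit17=0)
  nb #....: next=#  (t=0,i=13, bit16=1)
  nb .####: next=.  (t=1,i=12, bit15=0)
  nb .###.: next=#  (t=4,i=13, bit14=1)
  nb .##.#: next=.  (t=1,i=3, bit13=0)
  nb .##..: next=#  (t=0,i=5, bit12=1)
  nb .#.##: next=.  (t=4,i=11, bit11=0)
  nb .#.#.: next=#  (t=1,i=18, bit10=1)
  nb .#..#: next=.  (t=0,i=9, bit9=0)
  nb .#...: next=#  (t=0,i=12, bit8=1)
  nb ..###: next=.  (t=1,i=11, bit7=0)
  nb ..##.: next=.  (t=0,i=4, bit6=0)
  nb ..#.#: next=#  (t=4,i=1, bit5=1)
  nb ..#..: next=#  (t=0,i=8, bit4=1)
  nb ...##: next=#  (t=0,i=3, bit3=1)
  nb ...#.: next=#  (t=2,i=7, bit2=1)
  nb ....#: next=#  (t=0,i=2, bit1=1)
  nb .....: next=.  (t=0,i=0, bit0=0)
  bits 00011000001000010101010100111110 = 404837694

404837694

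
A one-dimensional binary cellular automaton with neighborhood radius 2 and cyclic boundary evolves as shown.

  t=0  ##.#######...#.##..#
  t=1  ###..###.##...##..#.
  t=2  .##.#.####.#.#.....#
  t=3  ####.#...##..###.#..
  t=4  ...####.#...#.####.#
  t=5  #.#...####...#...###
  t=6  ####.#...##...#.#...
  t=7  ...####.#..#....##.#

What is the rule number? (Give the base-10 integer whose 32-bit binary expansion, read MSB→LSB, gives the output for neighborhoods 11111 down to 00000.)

3176753418

  #####|#  b31=1 t=0,i=5
  ####.|.  b30=0 t=0,i=8
  ###.#|#  b29=1 t=0,i=1
  ###..|#  b28=1 t=0,i=9
  ##.##|#  b27=1 t=0,i=2
  ##.#.|#  b26=1 t=2,i=3
  ##..#|.  b25=0 t=0,i=17
  ##...|#  b24=1 t=0,i=10
  #.###|.  b23=0 t=0,i=3
  #.##.|#  b22=1 t=0,i=15
  #.#.#|.  b21=0 t=2,i=4
  #.#..|#  b20=1 t=2,i=13
  #..##|#  b19=1 t=0,i=18
  #..#.|.  b18=0 t=1,i=17
  #...#|.  b17=0 t=0,i=11
  #....|#  b16=1 t=2,i=15
  .####|.  b15=0 t=0,i=4
  .###.|#  b14=1 t=0,i=0
  .##.#|#  b13=1 t=2,i=2
  .##..|.  b12=0 t=0,i=16
  .#.##|#  b11=1 t=0,i=14
  .#.#.|.  b10=0 t=2,i=12
  .#..#|.  b9=0 t=3,i=18
  .#...|#  b8=1 t=2,i=14
  ..###|.  b7=0 t=0,i=19
  ..##.|.  b6=0 t=1,i=14
  ..#.#|.  b5=0 t=0,i=13
  ..#..|.  b4=0 t=5,i=13
  ...##|#  b3=1 t=1,i=13
  ...#.|.  b2=0 t=0,i=12
  ....#|#  b1=1 t=2,i=17
  .....|.  b0=0 t=2,i=16
  bits 10111101010110010110100100001010 = 3176753418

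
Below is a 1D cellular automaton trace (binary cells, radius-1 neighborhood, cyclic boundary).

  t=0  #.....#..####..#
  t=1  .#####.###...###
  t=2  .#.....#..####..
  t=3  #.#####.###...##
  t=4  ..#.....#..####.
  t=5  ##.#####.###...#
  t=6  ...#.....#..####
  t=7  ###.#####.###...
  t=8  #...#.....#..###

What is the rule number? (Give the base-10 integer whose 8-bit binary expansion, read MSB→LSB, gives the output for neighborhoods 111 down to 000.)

  nb ###: next=.  (t=0,i=10, bit7=0)
  nb ##.: next=.  (t=0,i=0, bit6=0)
  nb #.#: next=.  (t=1,i=0, bit5=0)
  nb #..: next=#  (t=0,i=1, bit4=1)
  nb .##: next=#  (t=0,i=9, bit3=1)
  nb .#.: next=.  (t=0,i=6, bit2=0)
  nb ..#: next=#  (t=0,i=5, bit1=1)
  nb ...: next=#  (t=0,i=2, bit0=1)
  bits 00011011 = 27

27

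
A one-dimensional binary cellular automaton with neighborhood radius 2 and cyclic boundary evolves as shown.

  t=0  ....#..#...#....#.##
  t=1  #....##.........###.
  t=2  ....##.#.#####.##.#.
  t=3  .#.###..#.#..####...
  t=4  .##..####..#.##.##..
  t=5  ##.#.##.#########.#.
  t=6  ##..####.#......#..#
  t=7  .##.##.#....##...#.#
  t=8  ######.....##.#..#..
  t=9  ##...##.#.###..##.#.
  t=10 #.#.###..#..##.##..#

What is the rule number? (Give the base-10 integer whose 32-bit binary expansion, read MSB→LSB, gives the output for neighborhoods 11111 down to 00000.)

  [31] ##### => .  t=2,i=11
  [30] ####. => .  t=2,i=12
  [29] ###.# => #  t=1,i=18
  [28] ###.. => #  t=3,i=5
  [27] ##.## => #  t=2,i=14
  [26] ##.#. => .  t=1,i=19
  [25] ##..# => #  t=3,i=6
  [24] ##... => #  t=0,i=0
  [23] #.### => .  t=2,i=9
  [22] #.##. => #  t=0,i=18
  [21] #.#.# => .  t=2,i=7
  [20] #.#.. => .  t=1,i=0
  [19] #..## => .  t=3,i=12
  [18] #..#. => #  t=0,i=6
  [17] #...# => .  t=0,i=9
  [16] #.... => .  t=0,i=1
  [15] .#### => #  t=2,i=10
  [14] .###. => .  t=1,i=17
  [13] .##.# => #  t=2,i=5
  [12] .##.. => .  t=0,i=19
  [11] .#.## => #  t=0,i=17
  [10] .#.#. => .  t=3,i=9
  [9] .#..# => #  t=0,i=5
  [8] .#... => .  t=0,i=8
  [7] ..### => #  t=1,i=16
  [6] ..##. => #  t=1,i=5
  [5] ..#.# => #  t=0,i=16
  [4] ..#.. => .  t=0,i=4
  [3] ...## => #  t=1,i=4
  [2] ...#. => .  t=0,i=3
  [1] ....# => .  t=0,i=2
  [0] ..... => #  t=1,i=9
  bits 00111011010001001010101011101001 = 994355945

994355945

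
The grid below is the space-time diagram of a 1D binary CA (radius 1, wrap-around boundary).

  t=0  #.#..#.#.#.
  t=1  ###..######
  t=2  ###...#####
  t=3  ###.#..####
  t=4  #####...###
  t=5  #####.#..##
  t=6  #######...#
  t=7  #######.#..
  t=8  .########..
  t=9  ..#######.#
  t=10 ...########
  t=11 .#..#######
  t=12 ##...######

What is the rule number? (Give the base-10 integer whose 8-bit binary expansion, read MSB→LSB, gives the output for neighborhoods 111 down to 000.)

229

  ### -> #   bit 7 = 1  t=1,i=0
  ##. -> #   bit 6 = 1  t=1,i=2
  #.# -> #   bit 5 = 1  t=0,i=1
  #.. -> .   bit 4 = 0  t=0,i=3
  .## -> .   bit 3 = 0  t=1,i=5
  .#. -> #   bit 2 = 1  t=0,i=0
  ..# -> .   bit 1 = 0  t=0,i=4
  ... -> #   bit 0 = 1  t=2,i=4
  bits 11100101 = 229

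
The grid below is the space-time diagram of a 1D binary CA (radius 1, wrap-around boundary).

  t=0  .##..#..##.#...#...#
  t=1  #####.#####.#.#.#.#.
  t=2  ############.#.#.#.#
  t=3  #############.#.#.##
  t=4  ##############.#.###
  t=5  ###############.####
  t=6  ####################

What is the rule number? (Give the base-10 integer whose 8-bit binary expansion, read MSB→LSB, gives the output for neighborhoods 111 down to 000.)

  [7] ### => #  t=1,i=1
  [6] ##. => #  t=0,i=2
  [5] #.# => #  t=0,i=0
  [4] #.. => #  t=0,i=3
  [3] .## => #  t=0,i=1
  [2] .#. => .  t=0,i=5
  [1] ..# => #  t=0,i=4
  [0] ... => .  t=0,i=13
  bits 11111010 = 250

250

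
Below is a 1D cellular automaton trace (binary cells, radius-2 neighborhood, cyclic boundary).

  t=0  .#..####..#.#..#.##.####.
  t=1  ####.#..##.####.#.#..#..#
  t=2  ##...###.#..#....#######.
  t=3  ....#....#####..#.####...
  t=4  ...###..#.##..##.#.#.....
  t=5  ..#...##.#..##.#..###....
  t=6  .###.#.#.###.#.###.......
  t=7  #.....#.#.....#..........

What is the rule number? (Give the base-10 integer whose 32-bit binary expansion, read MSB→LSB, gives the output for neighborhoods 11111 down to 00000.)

2182917916

  #####|#  b31=1 t=1,i=1
  ####.|.  b30=0 t=0,i=6
  ###.#|.  b29=0 t=1,i=3
  ###..|.  b28=0 t=0,i=7
  ##.##|.  b27=0 t=0,i=19
  ##.#.|.  b26=0 t=1,i=4
  ##..#|#  b25=1 t=0,i=8
  ##...|.  b24=0 t=2,i=2
  #.###|.  b23=0 t=0,i=20
  #.##.|.  b22=0 t=0,i=17
  #.#.#|.  b21=0 t=1,i=16
  #.#..|#  b20=1 t=0,i=12
  #..##|#  b19=1 t=0,i=3
  #..#.|#  b18=1 t=0,i=0
  #...#|.  b17=0 t=2,i=3
  #....|.  b16=0 t=2,i=14
  .####|#  b15=1 t=0,i=5
  .###.|.  b14=0 t=2,i=6
  .##.#|#  b13=1 t=0,i=18
  .##..|.  b12=0 t=2,i=1
  .#.##|#  b11=1 t=0,i=16
  .#.#.|#  b10=1 t=0,i=11
  .#..#|#  b9=1 t=0,i=2
  .#...|#  b8=1 t=2,i=13
  ..###|.  b7=0 t=0,i=4
  ..##.|.  b6=0 t=1,i=8
  ..#.#|.  b5=0 t=0,i=10
  ..#..|#  b4=1 t=0,i=1
  ...##|#  b3=1 t=2,i=4
  ...#.|#  b2=1 t=3,i=3
  ....#|.  b1=0 t=2,i=15
  .....|.  b0=0 t=3,i=0
  bits 10000010000111001010111100011100 = 2182917916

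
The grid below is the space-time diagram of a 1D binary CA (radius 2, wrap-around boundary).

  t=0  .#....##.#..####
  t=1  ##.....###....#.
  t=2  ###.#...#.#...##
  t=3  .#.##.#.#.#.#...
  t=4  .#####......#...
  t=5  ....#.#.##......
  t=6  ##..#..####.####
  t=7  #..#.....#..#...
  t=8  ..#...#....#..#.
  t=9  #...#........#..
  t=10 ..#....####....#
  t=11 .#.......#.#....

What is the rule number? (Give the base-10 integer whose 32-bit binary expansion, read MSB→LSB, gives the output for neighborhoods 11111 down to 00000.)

1171683361

  [31] ##### => .  t=2,i=0
  [30] ####. => #  t=0,i=14
  [29] ###.# => .  t=0,i=15
  [28] ###.. => .  t=1,i=9
  [27] ##.## => .  t=6,i=11
  [26] ##.#. => #  t=0,i=0
  [25] ##..# => .  t=6,i=2
  [24] ##... => #  t=1,i=2
  [23] #.### => #  t=6,i=12
  [22] #.##. => #  t=1,i=0
  [21] #.#.# => .  t=3,i=6
  [20] #.#.. => #  t=0,i=1
  [19] #..## => .  t=0,i=11
  [18] #..#. => #  t=6,i=3
  [17] #...# => #  t=2,i=6
  [16] #.... => .  t=0,i=3
  [15] .#### => .  t=0,i=13
  [14] .###. => #  t=1,i=8
  [13] .##.# => #  t=0,i=7
  [12] .##.. => #  t=1,i=1
  [11] .#.## => #  t=1,i=15
  [10] .#.#. => .  t=2,i=9
  [9] .#..# => .  t=0,i=10
  [8] .#... => .  t=0,i=2
  [7] ..### => .  t=0,i=12
  [6] ..##. => .  t=0,i=6
  [5] ..#.# => #  t=1,i=14
  [4] ..#.. => .  t=4,i=12
  [3] ...## => .  t=0,i=5
  [2] ...#. => .  t=1,i=13
  [1] ....# => .  t=0,i=4
  [0] ..... => #  t=1,i=4
  bits 01000101110101100111100000100001 = 1171683361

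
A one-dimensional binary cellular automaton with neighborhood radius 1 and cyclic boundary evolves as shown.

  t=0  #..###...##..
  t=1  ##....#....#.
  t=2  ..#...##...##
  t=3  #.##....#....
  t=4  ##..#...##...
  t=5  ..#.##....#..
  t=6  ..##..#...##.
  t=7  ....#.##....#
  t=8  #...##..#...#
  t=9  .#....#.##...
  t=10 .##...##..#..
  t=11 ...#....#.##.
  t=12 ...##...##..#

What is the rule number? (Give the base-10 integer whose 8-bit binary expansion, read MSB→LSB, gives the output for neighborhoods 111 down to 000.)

52

  ### -> .   bit 7 = 0  t=0,i=4
  ##. -> .   bit 6 = 0  t=0,i=5
  #.# -> #   bit 5 = 1  t=1,i=12
  #.. -> #   bit 4 = 1  t=0,i=1
  .## -> .   bit 3 = 0  t=0,i=3
  .#. -> #   bit 2 = 1  t=0,i=0
  ..# -> .   bit 1 = 0  t=0,i=2
  ... -> .   bit 0 = 0  t=0,i=7
  bits 00110100 = 52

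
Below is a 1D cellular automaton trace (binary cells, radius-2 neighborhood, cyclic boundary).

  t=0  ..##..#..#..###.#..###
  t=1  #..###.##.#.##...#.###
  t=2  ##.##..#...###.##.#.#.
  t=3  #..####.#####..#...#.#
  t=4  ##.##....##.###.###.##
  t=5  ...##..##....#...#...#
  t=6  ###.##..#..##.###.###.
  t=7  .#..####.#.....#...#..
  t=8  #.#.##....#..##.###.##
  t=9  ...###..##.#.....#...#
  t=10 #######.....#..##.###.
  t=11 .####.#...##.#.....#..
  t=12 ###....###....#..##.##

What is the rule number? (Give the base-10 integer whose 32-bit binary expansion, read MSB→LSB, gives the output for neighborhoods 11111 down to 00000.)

2454118286

  [31] ##### => #  t=3,i=10
  [30] ####. => .  t=1,i=21
  [29] ###.# => .  t=0,i=14
  [28] ###.. => #  t=0,i=21
  [27] ##.## => .  t=1,i=6
  [26] ##.#. => .  t=0,i=15
  [25] ##..# => #  t=0,i=0
  [24] ##... => .  t=1,i=14
  [23] #.### => .  t=1,i=19
  [22] #.##. => #  t=1,i=7
  [21] #.#.# => .  t=1,i=10
  [20] #.#.. => .  t=0,i=16
  [19] #..## => .  t=0,i=1
  [18] #..#. => #  t=0,i=5
  [17] #...# => #  t=1,i=15
  [16] #.... => .  t=4,i=6
  [15] .#### => #  t=1,i=20
  [14] .###. => #  t=0,i=13
  [13] .##.# => .  t=1,i=8
  [12] .##.. => #  t=0,i=3
  [11] .#.## => #  t=1,i=11
  [10] .#.#. => #  t=2,i=19
  [9] .#..# => #  t=0,i=7
  [8] .#... => #  t=2,i=8
  [7] ..### => #  t=0,i=12
  [6] ..##. => .  t=0,i=2
  [5] ..#.# => .  t=1,i=17
  [4] ..#.. => .  t=0,i=6
  [3] ...## => #  t=2,i=10
  [2] ...#. => #  t=1,i=16
  [1] ....# => #  t=4,i=7
  [0] ..... => .  t=7,i=12
  bits 10010010010001101101111110001110 = 2454118286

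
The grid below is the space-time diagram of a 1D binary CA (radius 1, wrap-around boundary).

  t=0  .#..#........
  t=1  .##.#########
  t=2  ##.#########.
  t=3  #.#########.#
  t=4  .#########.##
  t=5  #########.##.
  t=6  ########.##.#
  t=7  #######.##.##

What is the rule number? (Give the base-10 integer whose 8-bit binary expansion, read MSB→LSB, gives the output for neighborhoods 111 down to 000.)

  [7] ### => #  t=1,i=5
  [6] ##. => .  t=1,i=2
  [5] #.# => #  t=1,i=0
  [4] #.. => #  t=0,i=2
  [3] .## => #  t=1,i=1
  [2] .#. => #  t=0,i=1
  [1] ..# => .  t=0,i=0
  [0] ... => #  t=0,i=6
  bits 10111101 = 189

189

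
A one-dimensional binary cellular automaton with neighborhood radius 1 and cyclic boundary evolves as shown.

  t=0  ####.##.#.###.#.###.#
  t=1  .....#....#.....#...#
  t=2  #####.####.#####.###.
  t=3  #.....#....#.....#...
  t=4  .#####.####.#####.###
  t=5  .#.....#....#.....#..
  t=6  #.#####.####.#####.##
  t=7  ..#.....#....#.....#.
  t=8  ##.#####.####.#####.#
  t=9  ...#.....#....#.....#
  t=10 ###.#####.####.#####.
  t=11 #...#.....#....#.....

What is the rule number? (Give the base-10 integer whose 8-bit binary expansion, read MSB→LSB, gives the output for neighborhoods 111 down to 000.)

27

  ###|.  b7=0 t=0,i=0
  ##.|.  b6=0 t=0,i=3
  #.#|.  b5=0 t=0,i=4
  #..|#  b4=1 t=1,i=0
  .##|#  b3=1 t=0,i=5
  .#.|.  b2=0 t=0,i=8
  ..#|#  b1=1 t=1,i=4
  ...|#  b0=1 t=1,i=1
  bits 00011011 = 27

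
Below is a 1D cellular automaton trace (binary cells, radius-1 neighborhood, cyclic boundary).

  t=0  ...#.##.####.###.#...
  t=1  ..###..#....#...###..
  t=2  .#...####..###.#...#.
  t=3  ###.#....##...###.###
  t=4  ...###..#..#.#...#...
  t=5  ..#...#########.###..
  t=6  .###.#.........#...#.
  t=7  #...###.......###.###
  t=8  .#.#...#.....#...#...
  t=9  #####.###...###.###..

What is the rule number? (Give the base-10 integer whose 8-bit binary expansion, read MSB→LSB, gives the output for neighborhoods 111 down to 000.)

54

  nb ###: next=.  (t=0,i=9, bit7=0)
  nb ##.: next=.  (t=0,i=6, bit6=0)
  nb #.#: next=#  (t=0,i=4, bit5=1)
  nb #..: next=#  (t=0,i=18, bit4=1)
  nb .##: next=.  (t=0,i=5, bit3=0)
  nb .#.: next=#  (t=0,i=3, bit2=1)
  nb ..#: next=#  (t=0,i=2, bit1=1)
  nb ...: next=.  (t=0,i=0, bit0=0)
  bits 00110110 = 54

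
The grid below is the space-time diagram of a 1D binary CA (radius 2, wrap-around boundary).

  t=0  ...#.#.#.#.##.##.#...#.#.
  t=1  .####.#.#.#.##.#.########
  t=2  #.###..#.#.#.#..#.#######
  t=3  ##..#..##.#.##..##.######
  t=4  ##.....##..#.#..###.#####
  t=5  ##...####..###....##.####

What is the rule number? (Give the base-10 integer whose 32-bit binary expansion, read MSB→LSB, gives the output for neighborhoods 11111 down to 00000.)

4161977710

  #####|#  b31=1 t=1,i=19
  ####.|#  b30=1 t=1,i=3
  ###.#|#  b29=1 t=1,i=4
  ###..|#  b28=1 t=2,i=4
  ##.##|#  b27=1 t=0,i=13
  ##.#.|.  b26=0 t=0,i=16
  ##..#|.  b25=0 t=2,i=5
  ##...|.  b24=0 t=4,i=2
  #.###|.  b23=0 t=1,i=1
  #.##.|.  b22=0 t=0,i=11
  #.#.#|.  b21=0 t=0,i=5
  #.#..|#  b20=1 t=0,i=17
  #..##|.  b19=0 t=3,i=6
  #..#.|.  b18=0 t=2,i=6
  #...#|#  b17=1 t=0,i=19
  #....|.  b16=0 t=0,i=0
  .####|#  b15=1 t=1,i=2
  .###.|.  b14=0 t=2,i=3
  .##.#|#  b13=1 t=0,i=12
  .##..|#  b12=1 t=3,i=13
  .#.##|#  b11=1 t=0,i=10
  .#.#.|#  b10=1 t=0,i=4
  .#..#|.  b9=0 t=2,i=14
  .#...|#  b8=1 t=0,i=18
  ..###|.  b7=0 t=4,i=16
  ..##.|#  b6=1 t=3,i=7
  ..#.#|#  b5=1 t=0,i=3
  ..#..|.  b4=0 t=3,i=4
  ...##|#  b3=1 t=4,i=6
  ...#.|#  b2=1 t=0,i=2
  ....#|#  b1=1 t=0,i=1
  .....|.  b0=0 t=4,i=4
  bits 11111000000100101011110101101110 = 4161977710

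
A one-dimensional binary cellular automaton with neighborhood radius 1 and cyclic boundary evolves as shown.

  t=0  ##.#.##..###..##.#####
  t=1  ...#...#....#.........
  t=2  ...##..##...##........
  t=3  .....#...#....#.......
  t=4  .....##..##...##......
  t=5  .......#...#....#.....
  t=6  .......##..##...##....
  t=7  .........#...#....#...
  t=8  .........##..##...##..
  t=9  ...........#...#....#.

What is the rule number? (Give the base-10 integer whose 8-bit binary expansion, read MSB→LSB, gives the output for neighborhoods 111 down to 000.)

  ###|.  b7=0 t=0,i=0
  ##.|.  b6=0 t=0,i=1
  #.#|.  b5=0 t=0,i=2
  #..|#  b4=1 t=0,i=7
  .##|.  b3=0 t=0,i=5
  .#.|#  b2=1 t=0,i=3
  ..#|.  b1=0 t=0,i=8
  ...|.  b0=0 t=1,i=0
  bits 00010100 = 20

20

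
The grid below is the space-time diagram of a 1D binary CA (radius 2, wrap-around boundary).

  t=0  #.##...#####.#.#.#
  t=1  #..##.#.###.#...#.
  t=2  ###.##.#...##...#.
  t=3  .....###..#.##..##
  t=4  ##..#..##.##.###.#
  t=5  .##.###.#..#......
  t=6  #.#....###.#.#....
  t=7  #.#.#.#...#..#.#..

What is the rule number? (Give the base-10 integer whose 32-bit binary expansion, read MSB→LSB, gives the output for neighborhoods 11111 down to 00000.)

3608787512

  ##### -> #   bit 31 = 1  t=0,i=9
  ####. -> #   bit 30 = 1  t=0,i=10
  ###.# -> .   bit 29 = 0  t=0,i=11
  ###.. -> #   bit 28 = 1  t=3,i=7
  ##.## -> .   bit 27 = 0  t=0,i=1
  ##.#. -> #   bit 26 = 1  t=0,i=12
  ##..# -> #   bit 25 = 1  t=3,i=8
  ##... -> #   bit 24 = 1  t=0,i=4
  #.### -> .   bit 23 = 0  t=1,i=8
  #.##. -> .   bit 22 = 0  t=0,i=2
  #.#.# -> .   bit 21 = 0  t=0,i=13
  #.#.. -> #   bit 20 = 1  t=1,i=0
  #..## -> #   bit 19 = 1  t=1,i=2
  #..#. -> .   bit 18 = 0  t=3,i=9
  #...# -> .   bit 17 = 0  t=0,i=5
  #.... -> #   bit 16 = 1  t=3,i=1
  .#### -> #   bit 15 = 1  t=0,i=8
  .###. -> .   bit 14 = 0  t=1,i=9
  .##.# -> #   bit 13 = 1  t=0,i=0
  .##.. -> #   bit 12 = 1  t=0,i=3
  .#.## -> #   bit 11 = 1  t=0,i=16
  .#.#. -> .   bit 10 = 0  t=0,i=14
  .#..# -> #   bit 9 = 1  t=1,i=1
  .#... -> .   bit 8 = 0  t=1,i=13
  ..### -> .   bit 7 = 0  t=0,i=7
  ..##. -> .   bit 6 = 0  t=1,i=3
  ..#.# -> #   bit 5 = 1  t=1,i=16
  ..#.. -> #   bit 4 = 1  t=4,i=4
  ...## -> #   bit 3 = 1  t=0,i=6
  ...#. -> .   bit 2 = 0  t=1,i=15
  ....# -> .   bit 1 = 0  t=3,i=3
  ..... -> .   bit 0 = 0  t=3,i=2
  bits 11010111000110011011101000111000 = 3608787512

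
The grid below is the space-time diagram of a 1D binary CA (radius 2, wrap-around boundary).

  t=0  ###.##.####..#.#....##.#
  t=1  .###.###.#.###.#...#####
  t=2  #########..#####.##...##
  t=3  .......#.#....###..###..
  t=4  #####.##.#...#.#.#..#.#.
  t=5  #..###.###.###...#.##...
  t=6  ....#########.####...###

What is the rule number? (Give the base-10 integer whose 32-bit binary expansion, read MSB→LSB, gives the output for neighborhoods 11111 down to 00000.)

  ##### -> .   bit 31 = 0  t=1,i=21
  ####. -> #   bit 30 = 1  t=0,i=1
  ###.# -> #   bit 29 = 1  t=0,i=2
  ###.. -> .   bit 28 = 0  t=0,i=10
  ##.## -> #   bit 27 = 1  t=0,i=3
  ##.#. -> #   bit 26 = 1  t=1,i=8
  ##..# -> #   bit 25 = 1  t=0,i=11
  ##... -> #   bit 24 = 1  t=2,i=19
  #.### -> #   bit 23 = 1  t=0,i=7
  #.##. -> .   bit 22 = 0  t=0,i=4
  #.#.# -> .   bit 21 = 0  t=1,i=9
  #.#.. -> #   bit 20 = 1  t=0,i=15
  #..## -> .   bit 19 = 0  t=2,i=10
  #..#. -> #   bit 18 = 1  t=0,i=12
  #...# -> #   bit 17 = 1  t=1,i=17
  #.... -> .   bit 16 = 0  t=0,i=17
  .#### -> .   bit 15 = 0  t=0,i=0
  .###. -> #   bit 14 = 1  t=1,i=2
  .##.# -> #   bit 13 = 1  t=0,i=5
  .##.. -> .   bit 12 = 0  t=2,i=18
  .#.## -> .   bit 11 = 0  t=1,i=10
  .#.#. -> .   bit 10 = 0  t=0,i=14
  .#..# -> .   bit 9 = 0  t=4,i=18
  .#... -> .   bit 8 = 0  t=0,i=16
  ..### -> .   bit 7 = 0  t=1,i=19
  ..##. -> #   bit 6 = 1  t=0,i=20
  ..#.# -> #   bit 5 = 1  t=0,i=13
  ..#.. -> .   bit 4 = 0  t=5,i=0
  ...## -> #   bit 3 = 1  t=0,i=19
  ...#. -> #   bit 2 = 1  t=3,i=6
  ....# -> .   bit 1 = 0  t=0,i=18
  ..... -> #   bit 0 = 1  t=3,i=0
  bits 01101111100101100110000001101101 = 1872126061

1872126061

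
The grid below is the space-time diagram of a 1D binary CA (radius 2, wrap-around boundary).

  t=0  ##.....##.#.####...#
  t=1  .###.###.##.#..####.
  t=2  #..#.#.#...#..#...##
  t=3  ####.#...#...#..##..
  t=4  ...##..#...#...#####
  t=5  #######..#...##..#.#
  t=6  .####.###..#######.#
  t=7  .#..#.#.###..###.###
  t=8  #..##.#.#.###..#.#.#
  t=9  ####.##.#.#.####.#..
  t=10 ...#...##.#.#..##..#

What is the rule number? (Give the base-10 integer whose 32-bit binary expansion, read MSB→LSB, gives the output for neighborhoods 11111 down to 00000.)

3081703530

  nb #####: next=#  (t=4,i=17, bit31=1)
  nb ####.: next=.  (t=0,i=14, bit30=0)
  nb ###.#: next=#  (t=1,i=3, bit29=1)
  nb ###..: next=#  (t=0,i=1, bit28=1)
  nb ##.##: next=.  (t=1,i=4, bit27=0)
  nb ##.#.: next=#  (t=0,i=9, bit26=1)
  nb ##..#: next=#  (t=1,i=19, bit25=1)
  nb ##...: next=#  (t=0,i=2, bit24=1)
  nb #.###: next=#  (t=0,i=12, bit23=1)
  nb #.##.: next=.  (t=1,i=9, bit22=0)
  nb #.#.#: next=#  (t=0,i=10, bit21=1)
  nb #.#..: next=.  (t=1,i=12, bit20=0)
  nb #..##: next=#  (t=1,i=0, bit19=1)
  nb #..#.: next=#  (t=2,i=2, bit18=1)
  nb #...#: next=#  (t=0,i=17, bit17=1)
  nb #....: next=#  (t=0,i=3, bit16=1)
  nb .####: next=.  (t=0,i=13, bit15=0)
  nb .###.: next=.  (t=0,i=0, bit14=0)
  nb .##.#: next=.  (t=0,i=8, bit13=0)
  nb .##..: next=#  (t=3,i=17, bit12=1)
  nb .#.##: next=.  (t=0,i=11, bit11=0)
  nb .#.#.: next=.  (t=2,i=4, bit10=0)
  nb .#..#: next=.  (t=1,i=13, bit9=0)
  nb .#...: next=.  (t=2,i=8, bit8=0)
  nb ..###: next=.  (t=0,i=19, bit7=0)
  nb ..##.: next=#  (t=0,i=7, bit6=1)
  nb ..#.#: next=#  (t=2,i=3, bit5=1)
  nb ..#..: next=.  (t=2,i=11, bit4=0)
  nb ...##: next=#  (t=0,i=6, bit3=1)
  nb ...#.: next=.  (t=2,i=10, bit2=0)
  nb ....#: next=#  (t=0,i=5, bit1=1)
  nb .....: next=.  (t=0,i=4, bit0=0)
  bits 10110111101011110001000001101010 = 3081703530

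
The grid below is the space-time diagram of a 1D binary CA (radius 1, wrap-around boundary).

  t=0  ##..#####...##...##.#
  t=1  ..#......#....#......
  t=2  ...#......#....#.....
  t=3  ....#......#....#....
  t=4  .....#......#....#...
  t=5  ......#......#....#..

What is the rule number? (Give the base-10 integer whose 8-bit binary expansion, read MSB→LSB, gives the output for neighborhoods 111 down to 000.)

16

  nb ###: next=.  (t=0,i=0, bit7=0)
  nb ##.: next=.  (t=0,i=1, bit6=0)
  nb #.#: next=.  (t=0,i=19, bit5=0)
  nb #..: next=#  (t=0,i=2, bit4=1)
  nb .##: next=.  (t=0,i=4, bit3=0)
  nb .#.: next=.  (t=1,i=2, bit2=0)
  nb ..#: next=.  (t=0,i=3, bit1=0)
  nb ...: next=.  (t=0,i=10, bit0=0)
  bits 00010000 = 16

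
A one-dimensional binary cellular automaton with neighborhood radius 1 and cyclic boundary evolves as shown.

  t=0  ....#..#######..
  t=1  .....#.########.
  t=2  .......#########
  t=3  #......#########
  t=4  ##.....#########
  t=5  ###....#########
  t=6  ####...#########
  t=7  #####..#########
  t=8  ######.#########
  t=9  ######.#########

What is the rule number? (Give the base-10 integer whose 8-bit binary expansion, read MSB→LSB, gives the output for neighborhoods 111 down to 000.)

  nb ###: next=#  (t=0,i=8, bit7=1)
  nb ##.: next=#  (t=0,i=13, bit6=1)
  nb #.#: next=.  (t=1,i=6, bit5=0)
  nb #..: next=#  (t=0,i=5, bit4=1)
  nb .##: next=#  (t=0,i=7, bit3=1)
  nb .#.: next=.  (t=0,i=4, bit2=0)
  nb ..#: next=.  (t=0,i=3, bit1=0)
  nb ...: next=.  (t=0,i=0, bit0=0)
  bits 11011000 = 216

216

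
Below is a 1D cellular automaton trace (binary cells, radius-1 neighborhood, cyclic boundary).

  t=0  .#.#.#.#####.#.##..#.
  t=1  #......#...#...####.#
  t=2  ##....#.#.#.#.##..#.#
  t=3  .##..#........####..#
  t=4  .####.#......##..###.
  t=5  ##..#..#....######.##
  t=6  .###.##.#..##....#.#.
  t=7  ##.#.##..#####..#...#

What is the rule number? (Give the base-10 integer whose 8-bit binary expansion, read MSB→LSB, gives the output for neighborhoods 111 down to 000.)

90

  [7] ### => .  t=0,i=8
  [6] ##. => #  t=0,i=11
  [5] #.# => .  t=0,i=2
  [4] #.. => #  t=0,i=17
  [3] .## => #  t=0,i=7
  [2] .#. => .  t=0,i=1
  [1] ..# => #  t=0,i=0
  [0] ... => .  t=1,i=2
  bits 01011010 = 90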